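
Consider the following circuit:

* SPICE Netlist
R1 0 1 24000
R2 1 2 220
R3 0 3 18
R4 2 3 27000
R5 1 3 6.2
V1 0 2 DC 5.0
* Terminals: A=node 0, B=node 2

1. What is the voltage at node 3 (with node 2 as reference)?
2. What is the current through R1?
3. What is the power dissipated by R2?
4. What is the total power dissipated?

Nodal analysis, taking node 2 as the 0 V reference.
Source V1 fixes V_0 = 5 V.
KCL at each unknown node (sum of currents leaving = 0; resistances in Ω):
  Node 1: (V_1 - 5)/24000 + (V_1 - 0)/220 + (V_1 - V_3)/6.2 = 0
  Node 3: (V_3 - 5)/18 + (V_3 - 0)/27000 + (V_3 - V_1)/6.2 = 0
Collecting terms (coefficients in siemens):
  0.1659·V_1 - 0.1613·V_3 = 0.0002083
  0.2169·V_3 - 0.1613·V_1 = 0.2778
Determinant D = (0.1659)(0.2169) - (-0.1613)(-0.1613) = 0.009961
V_1 = [(0.0002083)(0.2169) - (-0.1613)(0.2778)]/D = 4.502 V
V_3 = [(0.1659)(0.2778) - (0.0002083)(-0.1613)]/D = 4.629 V
Part 1:
  Read off the nodal solution: V_3 = 4.629 V
Part 2:
  I_R1 = (V_0 - V_1)/R1 = (5 - 4.502)/24000 = 0.00002074 A
  Magnitude: I_R1 = 0.00002074 A
Part 3:
  I_R2 = (V_1 - V_2)/R2 = (4.502 - 0)/220 = 0.02046 A
  P_R2 = I_R2² × R2 = (0.02046)² × 220 = 0.09213 W
Part 4:
  Power in each resistor, P = (ΔV)²/R:
    P_R1 = (5 - 4.502)²/24000 = 0.00001033 W
    P_R2 = (4.502 - 0)²/220 = 0.09213 W
    P_R3 = (5 - 4.629)²/18 = 0.00765 W
    P_R4 = (0 - 4.629)²/27000 = 0.0007936 W
    P_R5 = (4.502 - 4.629)²/6.2 = 0.002591 W
  P_total = P_R1 + P_R2 + P_R3 + P_R4 + P_R5 = 0.1032 W

Final answers:
1. V_3 = 4.629 V
2. I_R1 = 2.074e-05 A
3. P_R2 = 0.09213 W
4. P_total = 0.1032 W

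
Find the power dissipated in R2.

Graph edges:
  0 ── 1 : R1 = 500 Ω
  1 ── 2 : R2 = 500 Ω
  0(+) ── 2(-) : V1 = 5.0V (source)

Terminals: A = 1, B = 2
Nodal analysis, taking node 2 as the 0 V reference.
Source V1 fixes V_0 = 5 V.
KCL at each unknown node (sum of currents leaving = 0; resistances in Ω):
  Node 1: (V_1 - 5)/500 + (V_1 - 0)/500 = 0
Collecting terms: 0.004 × V_1 = 0.01  =>  V_1 = 2.5 V
I_R2 = (V_1 - V_2)/R2 = (2.5 - 0)/500 = 0.005 A
P_R2 = I_R2² × R2 = (0.005)² × 500 = 0.0125 W

Final answer: 0.0125 W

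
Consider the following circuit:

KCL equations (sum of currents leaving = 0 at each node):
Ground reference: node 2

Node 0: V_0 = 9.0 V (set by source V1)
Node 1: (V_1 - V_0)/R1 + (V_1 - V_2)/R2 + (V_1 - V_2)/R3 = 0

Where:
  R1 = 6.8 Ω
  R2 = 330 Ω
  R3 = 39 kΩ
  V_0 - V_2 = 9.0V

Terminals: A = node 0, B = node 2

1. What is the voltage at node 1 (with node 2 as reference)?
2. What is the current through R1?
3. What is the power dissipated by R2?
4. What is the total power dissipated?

Nodal analysis, taking node 2 as the 0 V reference.
Source V1 fixes V_0 = 9 V.
KCL at each unknown node (sum of currents leaving = 0; resistances in Ω):
  Node 1: (V_1 - 9)/6.8 + (V_1 - 0)/330 + (V_1 - 0)/39000 = 0
Collecting terms: 0.1501 × V_1 = 1.324  =>  V_1 = 8.817 V
Part 1:
  Read off the nodal solution: V_1 = 8.817 V
Part 2:
  I_R1 = (V_0 - V_1)/R1 = (9 - 8.817)/6.8 = 0.02694 A
  Magnitude: I_R1 = 0.02694 A
Part 3:
  I_R2 = (V_1 - V_2)/R2 = (8.817 - 0)/330 = 0.02672 A
  P_R2 = I_R2² × R2 = (0.02672)² × 330 = 0.2356 W
Part 4:
  Power in each resistor, P = (ΔV)²/R:
    P_R1 = (9 - 8.817)²/6.8 = 0.004937 W
    P_R2 = (8.817 - 0)²/330 = 0.2356 W
    P_R3 = (8.817 - 0)²/39000 = 0.001993 W
  P_total = P_R1 + P_R2 + P_R3 = 0.2425 W

Final answers:
1. V_1 = 8.817 V
2. I_R1 = 0.02694 A
3. P_R2 = 0.2356 W
4. P_total = 0.2425 W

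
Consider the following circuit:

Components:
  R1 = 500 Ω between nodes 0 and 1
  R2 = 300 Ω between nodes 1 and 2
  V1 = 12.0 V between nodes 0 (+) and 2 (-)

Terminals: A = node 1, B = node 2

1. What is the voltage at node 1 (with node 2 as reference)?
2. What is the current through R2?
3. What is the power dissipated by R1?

Nodal analysis, taking node 2 as the 0 V reference.
Source V1 fixes V_0 = 12 V.
KCL at each unknown node (sum of currents leaving = 0; resistances in Ω):
  Node 1: (V_1 - 12)/500 + (V_1 - 0)/300 = 0
Collecting terms: 0.005333 × V_1 = 0.024  =>  V_1 = 4.5 V
Part 1:
  Read off the nodal solution: V_1 = 4.5 V
Part 2:
  I_R2 = (V_1 - V_2)/R2 = (4.5 - 0)/300 = 0.015 A
  Magnitude: I_R2 = 0.015 A
Part 3:
  I_R1 = (V_0 - V_1)/R1 = (12 - 4.5)/500 = 0.015 A
  P_R1 = I_R1² × R1 = (0.015)² × 500 = 0.1125 W

Final answers:
1. V_1 = 4.5 V
2. I_R2 = 0.015 A
3. P_R1 = 0.1125 W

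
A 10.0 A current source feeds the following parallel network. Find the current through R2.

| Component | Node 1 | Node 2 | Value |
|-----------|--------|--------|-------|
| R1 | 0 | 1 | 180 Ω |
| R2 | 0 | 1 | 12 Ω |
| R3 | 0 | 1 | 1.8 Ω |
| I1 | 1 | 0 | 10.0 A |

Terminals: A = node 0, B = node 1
All resistors sit directly between nodes 0 and 1, so they are in parallel and share one voltage V; the full source current 10 A splits among them.
1/R_par = 1/180 + 1/12 + 1/1.8 = 0.6444 S  =>  R_par = 1.552 Ω
V = I × R_par = 10 × 1.552 = 15.52 V
I_R2 = V/R2 = 15.52/12 = 1.293 A

Final answer: 1.293 A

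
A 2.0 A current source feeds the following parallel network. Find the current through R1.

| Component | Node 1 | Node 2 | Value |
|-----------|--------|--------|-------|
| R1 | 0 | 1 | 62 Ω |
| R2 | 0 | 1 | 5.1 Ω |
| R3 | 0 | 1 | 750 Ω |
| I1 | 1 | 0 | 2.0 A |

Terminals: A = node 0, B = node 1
All resistors sit directly between nodes 0 and 1, so they are in parallel and share one voltage V; the full source current 2 A splits among them.
1/R_par = 1/62 + 1/5.1 + 1/750 = 0.2135 S  =>  R_par = 4.683 Ω
V = I × R_par = 2 × 4.683 = 9.366 V
I_R1 = V/R1 = 9.366/62 = 0.1511 A

Final answer: 0.1511 A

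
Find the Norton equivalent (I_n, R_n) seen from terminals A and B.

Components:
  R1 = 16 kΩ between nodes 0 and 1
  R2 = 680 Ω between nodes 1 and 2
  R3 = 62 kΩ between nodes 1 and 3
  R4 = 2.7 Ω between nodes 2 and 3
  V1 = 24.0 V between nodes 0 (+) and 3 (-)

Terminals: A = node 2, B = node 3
Find the Thévenin equivalent first; then I_n = V_th/R_th and R_n = R_th.
Step 1 — V_th is the open-circuit voltage V_A - V_B (nothing connected across the terminals).
Nodal analysis, taking node 3 as the 0 V reference.
Source V1 fixes V_0 = 24 V.
KCL at each unknown node (sum of currents leaving = 0; resistances in Ω):
  Node 1: (V_1 - 24)/16000 + (V_1 - V_2)/680 + (V_1 - 0)/62000 = 0
  Node 2: (V_2 - V_1)/680 + (V_2 - 0)/2.7 = 0
Collecting terms (coefficients in siemens):
  0.001549·V_1 - 0.001471·V_2 = 0.0015
  0.3718·V_2 - 0.001471·V_1 = 0
Determinant D = (0.001549)(0.3718) - (-0.001471)(-0.001471) = 0.0005739
V_1 = [(0.0015)(0.3718) - (-0.001471)(0)]/D = 0.9719 V
V_2 = [(0.001549)(0) - (0.0015)(-0.001471)]/D = 0.003844 V
V_th = V_2 - V_3 = 0.003844 - 0 = 0.003844 V
Step 2 — R_th: zero the source — replace V1 by a short circuit (node 3 merges into node 0) — and find the resistance seen between A (node 2) and B (node 0).
Reduce the network between node 2 (A) and node 0 (B) by series/parallel combination:
  Rp1 = R1 ‖ R3 (parallel, both between nodes 0 and 1) = 1/(1/16000 + 1/62000) = 12720 Ω
  Rs1 = R2 + Rp1 (series, joined only at node 1) = 680 + 12720 = 13400 Ω
  Rp2 = R4 ‖ Rs1 (parallel, both between nodes 0 and 2) = 1/(1/2.7 + 1/13400) = 2.699 Ω
R_th = 2.699 Ω
I_n = V_th/R_th = 0.003844/2.699 = 0.001424 A, and R_n = R_th = 2.699 Ω

Final answer: I_n = 0.001424 A, R_n = 2.699 Ω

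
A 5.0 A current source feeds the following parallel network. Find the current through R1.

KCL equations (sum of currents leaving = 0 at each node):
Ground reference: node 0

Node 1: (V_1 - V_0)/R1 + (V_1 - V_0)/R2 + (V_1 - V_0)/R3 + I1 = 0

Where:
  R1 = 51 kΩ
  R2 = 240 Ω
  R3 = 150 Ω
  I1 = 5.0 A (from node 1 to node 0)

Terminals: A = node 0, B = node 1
All resistors sit directly between nodes 0 and 1, so they are in parallel and share one voltage V; the full source current 5 A splits among them.
1/R_par = 1/51000 + 1/240 + 1/150 = 0.01085 S  =>  R_par = 92.14 Ω
V = I × R_par = 5 × 92.14 = 460.7 V
I_R1 = V/R1 = 460.7/51000 = 0.009033 A

Final answer: 0.009033 A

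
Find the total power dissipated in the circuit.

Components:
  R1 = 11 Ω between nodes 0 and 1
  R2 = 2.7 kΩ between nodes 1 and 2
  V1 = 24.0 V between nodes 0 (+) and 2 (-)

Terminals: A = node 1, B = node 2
Nodal analysis, taking node 2 as the 0 V reference.
Source V1 fixes V_0 = 24 V.
KCL at each unknown node (sum of currents leaving = 0; resistances in Ω):
  Node 1: (V_1 - 24)/11 + (V_1 - 0)/2700 = 0
Collecting terms: 0.09128 × V_1 = 2.182  =>  V_1 = 23.9 V
Power in each resistor, P = (ΔV)²/R:
  P_R1 = (24 - 23.9)²/11 = 0.0008621 W
  P_R2 = (23.9 - 0)²/2700 = 0.2116 W
P_total = P_R1 + P_R2 = 0.2125 W

Final answer: 0.2125 W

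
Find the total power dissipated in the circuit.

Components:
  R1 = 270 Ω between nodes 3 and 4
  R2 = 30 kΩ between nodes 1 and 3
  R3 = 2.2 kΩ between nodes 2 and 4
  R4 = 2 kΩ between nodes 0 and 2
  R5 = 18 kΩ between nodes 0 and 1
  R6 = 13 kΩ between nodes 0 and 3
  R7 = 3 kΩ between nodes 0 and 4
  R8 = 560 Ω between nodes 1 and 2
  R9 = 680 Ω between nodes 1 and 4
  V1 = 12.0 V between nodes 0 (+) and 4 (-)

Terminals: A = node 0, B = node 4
Nodal analysis, taking node 4 as the 0 V reference.
Source V1 fixes V_0 = 12 V.
KCL at each unknown node (sum of currents leaving = 0; resistances in Ω):
  Node 1: (V_1 - V_3)/30000 + (V_1 - 12)/18000 + (V_1 - V_2)/560 + (V_1 - 0)/680 = 0
  Node 2: (V_2 - 0)/2200 + (V_2 - 12)/2000 + (V_2 - V_1)/560 = 0
  Node 3: (V_3 - 0)/270 + (V_3 - V_1)/30000 + (V_3 - 12)/13000 = 0
Collecting terms (coefficients in siemens):
  0.003345·V_1 - 0.001786·V_2 - 0.00003333·V_3 = 0.0006667
  0.00274·V_2 - 0.001786·V_1 = 0.006
  0.003814·V_3 - 0.00003333·V_1 = 0.0009231
Solving these 3 simultaneous equations (Gaussian elimination) gives:
  V_1 = 2.102 V, V_2 = 3.559 V, V_3 = 0.2604 V
Power in each resistor, P = (ΔV)²/R:
  P_R1 = (0.2604 - 0)²/270 = 0.0002511 W
  P_R2 = (2.102 - 0.2604)²/30000 = 0.000113 W
  P_R3 = (3.559 - 0)²/2200 = 0.005758 W
  P_R4 = (12 - 3.559)²/2000 = 0.03562 W
  P_R5 = (12 - 2.102)²/18000 = 0.005443 W
  P_R6 = (12 - 0.2604)²/13000 = 0.0106 W
  P_R7 = (12 - 0)²/3000 = 0.048 W
  P_R8 = (2.102 - 3.559)²/560 = 0.003793 W
  P_R9 = (2.102 - 0)²/680 = 0.006497 W
P_total = P_R1 + P_R2 + P_R3 + P_R4 + P_R5 + P_R6 + P_R7 + P_R8 + P_R9 = 0.1161 W

Final answer: 0.1161 W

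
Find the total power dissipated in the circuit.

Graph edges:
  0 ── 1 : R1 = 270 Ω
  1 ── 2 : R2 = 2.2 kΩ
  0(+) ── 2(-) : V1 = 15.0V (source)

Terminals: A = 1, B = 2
Nodal analysis, taking node 2 as the 0 V reference.
Source V1 fixes V_0 = 15 V.
KCL at each unknown node (sum of currents leaving = 0; resistances in Ω):
  Node 1: (V_1 - 15)/270 + (V_1 - 0)/2200 = 0
Collecting terms: 0.004158 × V_1 = 0.05556  =>  V_1 = 13.36 V
Power in each resistor, P = (ΔV)²/R:
  P_R1 = (15 - 13.36)²/270 = 0.009958 W
  P_R2 = (13.36 - 0)²/2200 = 0.08114 W
P_total = P_R1 + P_R2 = 0.09109 W

Final answer: 0.09109 W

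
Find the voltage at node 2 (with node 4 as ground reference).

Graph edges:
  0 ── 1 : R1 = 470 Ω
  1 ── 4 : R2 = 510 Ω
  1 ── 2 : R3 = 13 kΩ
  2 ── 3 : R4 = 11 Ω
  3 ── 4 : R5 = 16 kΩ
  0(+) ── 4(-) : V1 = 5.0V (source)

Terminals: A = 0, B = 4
Nodal analysis, taking node 4 as the 0 V reference.
Source V1 fixes V_0 = 5 V.
KCL at each unknown node (sum of currents leaving = 0; resistances in Ω):
  Node 1: (V_1 - 5)/470 + (V_1 - 0)/510 + (V_1 - V_2)/13000 = 0
  Node 2: (V_2 - V_1)/13000 + (V_2 - V_3)/11 = 0
  Node 3: (V_3 - V_2)/11 + (V_3 - 0)/16000 = 0
Collecting terms (coefficients in siemens):
  0.004165·V_1 - 0.00007692·V_2 = 0.01064
  0.09099·V_2 - 0.00007692·V_1 - 0.09091·V_3 = 0
  0.09097·V_3 - 0.09091·V_2 = 0
Solving these 3 simultaneous equations (Gaussian elimination) gives:
  V_1 = 2.58 V, V_2 = 1.424 V, V_3 = 1.423 V
The requested potential is V_2 = 1.424 V.

Final answer: V_2 = 1.424 V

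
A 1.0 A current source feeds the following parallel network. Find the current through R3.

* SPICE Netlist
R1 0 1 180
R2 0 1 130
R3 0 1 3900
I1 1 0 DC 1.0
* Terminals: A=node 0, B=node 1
All resistors sit directly between nodes 0 and 1, so they are in parallel and share one voltage V; the full source current 1 A splits among them.
1/R_par = 1/180 + 1/130 + 1/3900 = 0.0135 S  =>  R_par = 74.05 Ω
V = I × R_par = 1 × 74.05 = 74.05 V
I_R3 = V/R3 = 74.05/3900 = 0.01899 A

Final answer: 0.01899 A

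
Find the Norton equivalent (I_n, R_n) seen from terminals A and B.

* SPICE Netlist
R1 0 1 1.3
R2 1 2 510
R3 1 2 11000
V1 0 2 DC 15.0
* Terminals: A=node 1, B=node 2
Find the Thévenin equivalent first; then I_n = V_th/R_th and R_n = R_th.
Step 1 — V_th is the open-circuit voltage V_A - V_B (nothing connected across the terminals).
Nodal analysis, taking node 2 as the 0 V reference.
Source V1 fixes V_0 = 15 V.
KCL at each unknown node (sum of currents leaving = 0; resistances in Ω):
  Node 1: (V_1 - 15)/1.3 + (V_1 - 0)/510 + (V_1 - 0)/11000 = 0
Collecting terms: 0.7713 × V_1 = 11.54  =>  V_1 = 14.96 V
V_th = V_1 - V_2 = 14.96 - 0 = 14.96 V
Step 2 — R_th: zero the source — replace V1 by a short circuit (node 2 merges into node 0) — and find the resistance seen between A (node 1) and B (node 0).
Reduce the network between node 1 (A) and node 0 (B) by series/parallel combination:
  Rp1 = R1 ‖ R2 ‖ R3 (parallel, all between nodes 0 and 1) = 1/(1/1.3 + 1/510 + 1/11000) = 1.297 Ω
R_th = 1.297 Ω
I_n = V_th/R_th = 14.96/1.297 = 11.54 A, and R_n = R_th = 1.297 Ω

Final answer: I_n = 11.54 A, R_n = 1.297 Ω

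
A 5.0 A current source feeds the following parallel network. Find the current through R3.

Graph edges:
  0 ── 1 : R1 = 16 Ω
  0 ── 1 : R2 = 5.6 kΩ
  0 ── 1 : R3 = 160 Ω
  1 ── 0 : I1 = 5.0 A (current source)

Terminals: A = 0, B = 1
All resistors sit directly between nodes 0 and 1, so they are in parallel and share one voltage V; the full source current 5 A splits among them.
1/R_par = 1/16 + 1/5600 + 1/160 = 0.06893 S  =>  R_par = 14.51 Ω
V = I × R_par = 5 × 14.51 = 72.54 V
I_R3 = V/R3 = 72.54/160 = 0.4534 A

Final answer: 0.4534 A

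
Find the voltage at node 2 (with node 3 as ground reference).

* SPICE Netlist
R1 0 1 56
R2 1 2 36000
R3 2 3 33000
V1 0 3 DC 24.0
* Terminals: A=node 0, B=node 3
Nodal analysis, taking node 3 as the 0 V reference.
Source V1 fixes V_0 = 24 V.
KCL at each unknown node (sum of currents leaving = 0; resistances in Ω):
  Node 1: (V_1 - 24)/56 + (V_1 - V_2)/36000 = 0
  Node 2: (V_2 - V_1)/36000 + (V_2 - 0)/33000 = 0
Collecting terms (coefficients in siemens):
  0.01788·V_1 - 0.00002778·V_2 = 0.4286
  0.00005808·V_2 - 0.00002778·V_1 = 0
Determinant D = (0.01788)(0.00005808) - (-0.00002778)(-0.00002778) = 0.000001038
V_1 = [(0.4286)(0.00005808) - (-0.00002778)(0)]/D = 23.98 V
V_2 = [(0.01788)(0) - (0.4286)(-0.00002778)]/D = 11.47 V
The requested potential is V_2 = 11.47 V.

Final answer: V_2 = 11.47 V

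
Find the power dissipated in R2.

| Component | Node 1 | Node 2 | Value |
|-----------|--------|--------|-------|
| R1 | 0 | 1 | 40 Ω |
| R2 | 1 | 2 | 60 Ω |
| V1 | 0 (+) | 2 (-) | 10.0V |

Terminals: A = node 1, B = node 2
Nodal analysis, taking node 2 as the 0 V reference.
Source V1 fixes V_0 = 10 V.
KCL at each unknown node (sum of currents leaving = 0; resistances in Ω):
  Node 1: (V_1 - 10)/40 + (V_1 - 0)/60 = 0
Collecting terms: 0.04167 × V_1 = 0.25  =>  V_1 = 6 V
I_R2 = (V_1 - V_2)/R2 = (6 - 0)/60 = 0.1 A
P_R2 = I_R2² × R2 = (0.1)² × 60 = 0.6 W

Final answer: 0.6 W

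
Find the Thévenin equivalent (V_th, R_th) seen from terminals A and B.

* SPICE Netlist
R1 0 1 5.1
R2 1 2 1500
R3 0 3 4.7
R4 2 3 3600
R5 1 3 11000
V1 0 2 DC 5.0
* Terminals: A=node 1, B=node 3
Step 1 — V_th is the open-circuit voltage V_A - V_B (nothing connected across the terminals).
Nodal analysis, taking node 2 as the 0 V reference.
Source V1 fixes V_0 = 5 V.
KCL at each unknown node (sum of currents leaving = 0; resistances in Ω):
  Node 1: (V_1 - 5)/5.1 + (V_1 - 0)/1500 + (V_1 - V_3)/11000 = 0
  Node 3: (V_3 - 5)/4.7 + (V_3 - 0)/3600 + (V_3 - V_1)/11000 = 0
Collecting terms (coefficients in siemens):
  0.1968·V_1 - 0.00009091·V_3 = 0.9804
  0.2131·V_3 - 0.00009091·V_1 = 1.064
Determinant D = (0.1968)(0.2131) - (-0.00009091)(-0.00009091) = 0.04195
V_1 = [(0.9804)(0.2131) - (-0.00009091)(1.064)]/D = 4.983 V
V_3 = [(0.1968)(1.064) - (0.9804)(-0.00009091)]/D = 4.993 V
V_th = V_1 - V_3 = 4.983 - 4.993 = -0.01041 V
Step 2 — R_th: zero the source — replace V1 by a short circuit (node 2 merges into node 0) — and find the resistance seen between A (node 1) and B (node 3).
Reduce the network between node 1 (A) and node 3 (B) by series/parallel combination:
  Rp1 = R1 ‖ R2 (parallel, both between nodes 0 and 1) = 1/(1/5.1 + 1/1500) = 5.083 Ω
  Rp2 = R3 ‖ R4 (parallel, both between nodes 0 and 3) = 1/(1/4.7 + 1/3600) = 4.694 Ω
  Rs1 = Rp1 + Rp2 (series, joined only at node 0) = 5.083 + 4.694 = 9.777 Ω
  Rp3 = R5 ‖ Rs1 (parallel, both between nodes 1 and 3) = 1/(1/11000 + 1/9.777) = 9.768 Ω
R_th = 9.768 Ω

Final answer: V_th = -0.01041 V, R_th = 9.768 Ω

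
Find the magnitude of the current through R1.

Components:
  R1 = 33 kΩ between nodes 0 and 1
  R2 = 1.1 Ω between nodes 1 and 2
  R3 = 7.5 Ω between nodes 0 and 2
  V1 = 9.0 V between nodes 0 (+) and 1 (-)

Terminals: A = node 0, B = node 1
Nodal analysis, taking node 1 as the 0 V reference.
Source V1 fixes V_0 = 9 V.
KCL at each unknown node (sum of currents leaving = 0; resistances in Ω):
  Node 2: (V_2 - 0)/1.1 + (V_2 - 9)/7.5 = 0
Collecting terms: 1.042 × V_2 = 1.2  =>  V_2 = 1.151 V
I_R1 = (V_0 - V_1)/R1 = (9 - 0)/33000 = 0.0002727 A
|I_R1| = 0.0002727 A

Final answer: |I_R1| = 0.0002727 A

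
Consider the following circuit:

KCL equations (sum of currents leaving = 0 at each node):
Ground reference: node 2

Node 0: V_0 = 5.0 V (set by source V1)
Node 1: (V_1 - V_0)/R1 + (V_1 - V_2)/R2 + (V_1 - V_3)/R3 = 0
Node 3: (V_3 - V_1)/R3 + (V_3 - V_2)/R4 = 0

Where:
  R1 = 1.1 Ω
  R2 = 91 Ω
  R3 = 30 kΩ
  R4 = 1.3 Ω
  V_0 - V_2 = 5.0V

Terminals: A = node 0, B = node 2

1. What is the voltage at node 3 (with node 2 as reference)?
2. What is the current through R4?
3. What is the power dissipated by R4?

Nodal analysis, taking node 2 as the 0 V reference.
Source V1 fixes V_0 = 5 V.
KCL at each unknown node (sum of currents leaving = 0; resistances in Ω):
  Node 1: (V_1 - 5)/1.1 + (V_1 - 0)/91 + (V_1 - V_3)/30000 = 0
  Node 3: (V_3 - V_1)/30000 + (V_3 - 0)/1.3 = 0
Collecting terms (coefficients in siemens):
  0.9201·V_1 - 0.00003333·V_3 = 4.545
  0.7693·V_3 - 0.00003333·V_1 = 0
Determinant D = (0.9201)(0.7693) - (-0.00003333)(-0.00003333) = 0.7078
V_1 = [(4.545)(0.7693) - (-0.00003333)(0)]/D = 4.94 V
V_3 = [(0.9201)(0) - (4.545)(-0.00003333)]/D = 0.0002141 V
Part 1:
  Read off the nodal solution: V_3 = 0.0002141 V
Part 2:
  I_R4 = (V_2 - V_3)/R4 = (0 - 0.0002141)/1.3 = -0.0001647 A
  Magnitude: I_R4 = 0.0001647 A
Part 3:
  I_R4 = (V_2 - V_3)/R4 = (0 - 0.0002141)/1.3 = -0.0001647 A
  P_R4 = I_R4² × R4 = (-0.0001647)² × 1.3 = 0.00000003525 W

Final answers:
1. V_3 = 0.0002141 V
2. I_R4 = 0.0001647 A
3. P_R4 = 3.525e-08 W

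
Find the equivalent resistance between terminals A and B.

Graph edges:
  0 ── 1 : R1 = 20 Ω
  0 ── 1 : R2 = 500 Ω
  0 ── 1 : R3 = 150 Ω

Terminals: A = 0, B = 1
Reduce the network between node 0 (A) and node 1 (B) by series/parallel combination:
  Rp1 = R1 ‖ R2 ‖ R3 (parallel, all between nodes 0 and 1) = 1/(1/20 + 1/500 + 1/150) = 17.05 Ω
R_eq = 17.05 Ω

Final answer: 17.05 Ω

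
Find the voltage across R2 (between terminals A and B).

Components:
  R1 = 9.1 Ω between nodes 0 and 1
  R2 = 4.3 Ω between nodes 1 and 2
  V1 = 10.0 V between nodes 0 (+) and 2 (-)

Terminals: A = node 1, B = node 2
R1 and R2 are in series across V1 (node 0 → node 1 → node 2), and the output A–B is taken across R2, so this is a voltage divider.
Series current: I = V1/(R1 + R2) = 10/(9.1 + 4.3) = 10/13.4 = 0.7463 A
V_R2 = I × R2 = V1 × R2/(R1 + R2) = 10 × 4.3/13.4 = 3.209 V

Final answer: 3.209 V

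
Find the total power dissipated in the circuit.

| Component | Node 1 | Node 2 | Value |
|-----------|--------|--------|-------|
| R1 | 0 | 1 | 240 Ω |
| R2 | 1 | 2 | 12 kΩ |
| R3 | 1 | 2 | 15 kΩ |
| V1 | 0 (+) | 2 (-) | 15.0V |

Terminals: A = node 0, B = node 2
Nodal analysis, taking node 2 as the 0 V reference.
Source V1 fixes V_0 = 15 V.
KCL at each unknown node (sum of currents leaving = 0; resistances in Ω):
  Node 1: (V_1 - 15)/240 + (V_1 - 0)/12000 + (V_1 - 0)/15000 = 0
Collecting terms: 0.004317 × V_1 = 0.0625  =>  V_1 = 14.48 V
Power in each resistor, P = (ΔV)²/R:
  P_R1 = (15 - 14.48)²/240 = 0.001132 W
  P_R2 = (14.48 - 0)²/12000 = 0.01747 W
  P_R3 = (14.48 - 0)²/15000 = 0.01398 W
P_total = P_R1 + P_R2 + P_R3 = 0.03258 W

Final answer: 0.03258 W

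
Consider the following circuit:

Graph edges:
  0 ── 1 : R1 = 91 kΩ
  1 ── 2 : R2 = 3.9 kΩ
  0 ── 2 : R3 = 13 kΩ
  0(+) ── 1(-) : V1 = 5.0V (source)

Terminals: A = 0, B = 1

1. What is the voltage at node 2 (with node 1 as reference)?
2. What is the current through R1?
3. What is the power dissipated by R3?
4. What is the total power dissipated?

Nodal analysis, taking node 1 as the 0 V reference.
Source V1 fixes V_0 = 5 V.
KCL at each unknown node (sum of currents leaving = 0; resistances in Ω):
  Node 2: (V_2 - 0)/3900 + (V_2 - 5)/13000 = 0
Collecting terms: 0.0003333 × V_2 = 0.0003846  =>  V_2 = 1.154 V
Part 1:
  Read off the nodal solution: V_2 = 1.154 V
Part 2:
  I_R1 = (V_0 - V_1)/R1 = (5 - 0)/91000 = 0.00005495 A
  Magnitude: I_R1 = 0.00005495 A
Part 3:
  I_R3 = (V_0 - V_2)/R3 = (5 - 1.154)/13000 = 0.0002959 A
  P_R3 = I_R3² × R3 = (0.0002959)² × 13000 = 0.001138 W
Part 4:
  Power in each resistor, P = (ΔV)²/R:
    P_R1 = (5 - 0)²/91000 = 0.0002747 W
    P_R2 = (0 - 1.154)²/3900 = 0.0003414 W
    P_R3 = (5 - 1.154)²/13000 = 0.001138 W
  P_total = P_R1 + P_R2 + P_R3 = 0.001754 W

Final answers:
1. V_2 = 1.154 V
2. I_R1 = 5.495e-05 A
3. P_R3 = 0.001138 W
4. P_total = 0.001754 W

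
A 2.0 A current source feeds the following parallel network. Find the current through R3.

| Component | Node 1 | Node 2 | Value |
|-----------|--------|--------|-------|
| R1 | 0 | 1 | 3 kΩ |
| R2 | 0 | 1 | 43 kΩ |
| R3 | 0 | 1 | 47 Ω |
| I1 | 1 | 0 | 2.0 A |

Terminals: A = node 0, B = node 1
All resistors sit directly between nodes 0 and 1, so they are in parallel and share one voltage V; the full source current 2 A splits among them.
1/R_par = 1/3000 + 1/43000 + 1/47 = 0.02163 S  =>  R_par = 46.23 Ω
V = I × R_par = 2 × 46.23 = 92.45 V
I_R3 = V/R3 = 92.45/47 = 1.967 A

Final answer: 1.967 A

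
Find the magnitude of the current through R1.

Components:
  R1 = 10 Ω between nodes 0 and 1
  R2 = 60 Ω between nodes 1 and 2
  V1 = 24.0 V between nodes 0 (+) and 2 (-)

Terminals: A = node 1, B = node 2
Nodal analysis, taking node 2 as the 0 V reference.
Source V1 fixes V_0 = 24 V.
KCL at each unknown node (sum of currents leaving = 0; resistances in Ω):
  Node 1: (V_1 - 24)/10 + (V_1 - 0)/60 = 0
Collecting terms: 0.1167 × V_1 = 2.4  =>  V_1 = 20.57 V
I_R1 = (V_0 - V_1)/R1 = (24 - 20.57)/10 = 0.3429 A
|I_R1| = 0.3429 A

Final answer: |I_R1| = 0.3429 A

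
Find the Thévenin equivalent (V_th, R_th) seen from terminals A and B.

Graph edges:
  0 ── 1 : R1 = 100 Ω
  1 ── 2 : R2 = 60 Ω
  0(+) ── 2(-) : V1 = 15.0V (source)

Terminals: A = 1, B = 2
Step 1 — V_th is the open-circuit voltage V_A - V_B (nothing connected across the terminals).
Nodal analysis, taking node 2 as the 0 V reference.
Source V1 fixes V_0 = 15 V.
KCL at each unknown node (sum of currents leaving = 0; resistances in Ω):
  Node 1: (V_1 - 15)/100 + (V_1 - 0)/60 = 0
Collecting terms: 0.02667 × V_1 = 0.15  =>  V_1 = 5.625 V
V_th = V_1 - V_2 = 5.625 - 0 = 5.625 V
Step 2 — R_th: zero the source — replace V1 by a short circuit (node 2 merges into node 0) — and find the resistance seen between A (node 1) and B (node 0).
Reduce the network between node 1 (A) and node 0 (B) by series/parallel combination:
  Rp1 = R1 ‖ R2 (parallel, both between nodes 0 and 1) = 1/(1/100 + 1/60) = 37.5 Ω
R_th = 37.5 Ω

Final answer: V_th = 5.625 V, R_th = 37.5 Ω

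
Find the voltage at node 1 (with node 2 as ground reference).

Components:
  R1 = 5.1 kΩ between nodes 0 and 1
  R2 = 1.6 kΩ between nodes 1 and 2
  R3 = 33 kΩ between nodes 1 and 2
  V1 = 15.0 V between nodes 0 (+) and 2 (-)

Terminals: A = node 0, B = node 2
Nodal analysis, taking node 2 as the 0 V reference.
Source V1 fixes V_0 = 15 V.
KCL at each unknown node (sum of currents leaving = 0; resistances in Ω):
  Node 1: (V_1 - 15)/5100 + (V_1 - 0)/1600 + (V_1 - 0)/33000 = 0
Collecting terms: 0.0008514 × V_1 = 0.002941  =>  V_1 = 3.455 V
The requested potential is V_1 = 3.455 V.

Final answer: V_1 = 3.455 V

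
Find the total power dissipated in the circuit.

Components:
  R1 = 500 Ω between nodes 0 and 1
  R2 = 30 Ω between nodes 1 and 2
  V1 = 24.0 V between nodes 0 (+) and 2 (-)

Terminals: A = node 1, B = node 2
Nodal analysis, taking node 2 as the 0 V reference.
Source V1 fixes V_0 = 24 V.
KCL at each unknown node (sum of currents leaving = 0; resistances in Ω):
  Node 1: (V_1 - 24)/500 + (V_1 - 0)/30 = 0
Collecting terms: 0.03533 × V_1 = 0.048  =>  V_1 = 1.358 V
Power in each resistor, P = (ΔV)²/R:
  P_R1 = (24 - 1.358)²/500 = 1.025 W
  P_R2 = (1.358 - 0)²/30 = 0.06152 W
P_total = P_R1 + P_R2 = 1.087 W

Final answer: 1.087 W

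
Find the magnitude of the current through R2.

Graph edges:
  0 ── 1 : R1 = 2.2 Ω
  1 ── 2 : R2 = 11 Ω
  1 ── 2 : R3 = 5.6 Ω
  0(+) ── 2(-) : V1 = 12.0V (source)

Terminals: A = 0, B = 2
Nodal analysis, taking node 2 as the 0 V reference.
Source V1 fixes V_0 = 12 V.
KCL at each unknown node (sum of currents leaving = 0; resistances in Ω):
  Node 1: (V_1 - 12)/2.2 + (V_1 - 0)/11 + (V_1 - 0)/5.6 = 0
Collecting terms: 0.724 × V_1 = 5.455  =>  V_1 = 7.534 V
I_R2 = (V_1 - V_2)/R2 = (7.534 - 0)/11 = 0.6849 A
|I_R2| = 0.6849 A

Final answer: |I_R2| = 0.6849 A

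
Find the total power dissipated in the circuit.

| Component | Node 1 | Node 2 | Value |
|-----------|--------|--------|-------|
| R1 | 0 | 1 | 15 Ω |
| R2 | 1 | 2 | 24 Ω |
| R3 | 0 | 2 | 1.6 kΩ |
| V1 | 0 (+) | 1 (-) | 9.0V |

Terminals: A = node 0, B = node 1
Nodal analysis, taking node 1 as the 0 V reference.
Source V1 fixes V_0 = 9 V.
KCL at each unknown node (sum of currents leaving = 0; resistances in Ω):
  Node 2: (V_2 - 0)/24 + (V_2 - 9)/1600 = 0
Collecting terms: 0.04229 × V_2 = 0.005625  =>  V_2 = 0.133 V
Power in each resistor, P = (ΔV)²/R:
  P_R1 = (9 - 0)²/15 = 5.4 W
  P_R2 = (0 - 0.133)²/24 = 0.0007371 W
  P_R3 = (9 - 0.133)²/1600 = 0.04914 W
P_total = P_R1 + P_R2 + P_R3 = 5.45 W

Final answer: 5.45 W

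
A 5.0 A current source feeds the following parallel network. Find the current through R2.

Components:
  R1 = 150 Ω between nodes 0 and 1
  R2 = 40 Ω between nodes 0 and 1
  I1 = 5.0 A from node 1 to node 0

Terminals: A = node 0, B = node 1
All resistors sit directly between nodes 0 and 1, so they are in parallel and share one voltage V; the full source current 5 A splits among them.
1/R_par = 1/150 + 1/40 = 0.03167 S  =>  R_par = 31.58 Ω
V = I × R_par = 5 × 31.58 = 157.9 V
I_R2 = V/R2 = 157.9/40 = 3.947 A

Final answer: 3.947 A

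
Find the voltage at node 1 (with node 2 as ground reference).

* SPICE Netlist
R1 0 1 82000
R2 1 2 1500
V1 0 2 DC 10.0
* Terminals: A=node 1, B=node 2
Nodal analysis, taking node 2 as the 0 V reference.
Source V1 fixes V_0 = 10 V.
KCL at each unknown node (sum of currents leaving = 0; resistances in Ω):
  Node 1: (V_1 - 10)/82000 + (V_1 - 0)/1500 = 0
Collecting terms: 0.0006789 × V_1 = 0.000122  =>  V_1 = 0.1796 V
The requested potential is V_1 = 0.1796 V.

Final answer: V_1 = 0.1796 V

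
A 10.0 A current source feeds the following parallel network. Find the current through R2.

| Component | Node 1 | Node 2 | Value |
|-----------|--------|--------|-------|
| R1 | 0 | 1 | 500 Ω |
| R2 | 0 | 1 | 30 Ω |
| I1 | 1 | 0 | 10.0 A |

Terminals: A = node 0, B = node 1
All resistors sit directly between nodes 0 and 1, so they are in parallel and share one voltage V; the full source current 10 A splits among them.
1/R_par = 1/500 + 1/30 = 0.03533 S  =>  R_par = 28.3 Ω
V = I × R_par = 10 × 28.3 = 283 V
I_R2 = V/R2 = 283/30 = 9.434 A

Final answer: 9.434 A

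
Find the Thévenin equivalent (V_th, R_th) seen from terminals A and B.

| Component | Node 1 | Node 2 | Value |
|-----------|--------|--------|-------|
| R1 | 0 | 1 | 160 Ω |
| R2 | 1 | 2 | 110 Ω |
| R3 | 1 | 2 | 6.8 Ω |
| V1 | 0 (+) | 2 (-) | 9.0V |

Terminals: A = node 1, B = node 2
Step 1 — V_th is the open-circuit voltage V_A - V_B (nothing connected across the terminals).
Nodal analysis, taking node 2 as the 0 V reference.
Source V1 fixes V_0 = 9 V.
KCL at each unknown node (sum of currents leaving = 0; resistances in Ω):
  Node 1: (V_1 - 9)/160 + (V_1 - 0)/110 + (V_1 - 0)/6.8 = 0
Collecting terms: 0.1624 × V_1 = 0.05625  =>  V_1 = 0.3464 V
V_th = V_1 - V_2 = 0.3464 - 0 = 0.3464 V
Step 2 — R_th: zero the source — replace V1 by a short circuit (node 2 merges into node 0) — and find the resistance seen between A (node 1) and B (node 0).
Reduce the network between node 1 (A) and node 0 (B) by series/parallel combination:
  Rp1 = R1 ‖ R2 ‖ R3 (parallel, all between nodes 0 and 1) = 1/(1/160 + 1/110 + 1/6.8) = 6.158 Ω
R_th = 6.158 Ω

Final answer: V_th = 0.3464 V, R_th = 6.158 Ω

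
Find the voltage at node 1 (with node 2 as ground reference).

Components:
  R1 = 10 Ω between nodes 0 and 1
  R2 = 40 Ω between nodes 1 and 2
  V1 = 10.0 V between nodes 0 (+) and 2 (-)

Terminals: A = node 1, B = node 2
Nodal analysis, taking node 2 as the 0 V reference.
Source V1 fixes V_0 = 10 V.
KCL at each unknown node (sum of currents leaving = 0; resistances in Ω):
  Node 1: (V_1 - 10)/10 + (V_1 - 0)/40 = 0
Collecting terms: 0.125 × V_1 = 1  =>  V_1 = 8 V
The requested potential is V_1 = 8 V.

Final answer: V_1 = 8 V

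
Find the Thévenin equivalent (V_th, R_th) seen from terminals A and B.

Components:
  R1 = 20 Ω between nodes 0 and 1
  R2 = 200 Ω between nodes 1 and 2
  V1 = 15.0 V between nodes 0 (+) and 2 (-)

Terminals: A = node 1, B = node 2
Step 1 — V_th is the open-circuit voltage V_A - V_B (nothing connected across the terminals).
Nodal analysis, taking node 2 as the 0 V reference.
Source V1 fixes V_0 = 15 V.
KCL at each unknown node (sum of currents leaving = 0; resistances in Ω):
  Node 1: (V_1 - 15)/20 + (V_1 - 0)/200 = 0
Collecting terms: 0.055 × V_1 = 0.75  =>  V_1 = 13.64 V
V_th = V_1 - V_2 = 13.64 - 0 = 13.64 V
Step 2 — R_th: zero the source — replace V1 by a short circuit (node 2 merges into node 0) — and find the resistance seen between A (node 1) and B (node 0).
Reduce the network between node 1 (A) and node 0 (B) by series/parallel combination:
  Rp1 = R1 ‖ R2 (parallel, both between nodes 0 and 1) = 1/(1/20 + 1/200) = 18.18 Ω
R_th = 18.18 Ω

Final answer: V_th = 13.64 V, R_th = 18.18 Ω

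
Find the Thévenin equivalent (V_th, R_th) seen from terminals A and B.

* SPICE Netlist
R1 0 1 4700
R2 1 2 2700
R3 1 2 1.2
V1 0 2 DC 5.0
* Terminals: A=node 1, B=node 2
Step 1 — V_th is the open-circuit voltage V_A - V_B (nothing connected across the terminals).
Nodal analysis, taking node 2 as the 0 V reference.
Source V1 fixes V_0 = 5 V.
KCL at each unknown node (sum of currents leaving = 0; resistances in Ω):
  Node 1: (V_1 - 5)/4700 + (V_1 - 0)/2700 + (V_1 - 0)/1.2 = 0
Collecting terms: 0.8339 × V_1 = 0.001064  =>  V_1 = 0.001276 V
V_th = V_1 - V_2 = 0.001276 - 0 = 0.001276 V
Step 2 — R_th: zero the source — replace V1 by a short circuit (node 2 merges into node 0) — and find the resistance seen between A (node 1) and B (node 0).
Reduce the network between node 1 (A) and node 0 (B) by series/parallel combination:
  Rp1 = R1 ‖ R2 ‖ R3 (parallel, all between nodes 0 and 1) = 1/(1/4700 + 1/2700 + 1/1.2) = 1.199 Ω
R_th = 1.199 Ω

Final answer: V_th = 0.001276 V, R_th = 1.199 Ω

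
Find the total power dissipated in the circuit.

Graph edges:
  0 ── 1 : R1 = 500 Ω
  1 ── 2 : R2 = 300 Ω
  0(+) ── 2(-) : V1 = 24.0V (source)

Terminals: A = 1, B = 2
Nodal analysis, taking node 2 as the 0 V reference.
Source V1 fixes V_0 = 24 V.
KCL at each unknown node (sum of currents leaving = 0; resistances in Ω):
  Node 1: (V_1 - 24)/500 + (V_1 - 0)/300 = 0
Collecting terms: 0.005333 × V_1 = 0.048  =>  V_1 = 9 V
Power in each resistor, P = (ΔV)²/R:
  P_R1 = (24 - 9)²/500 = 0.45 W
  P_R2 = (9 - 0)²/300 = 0.27 W
P_total = P_R1 + P_R2 = 0.72 W

Final answer: 0.72 W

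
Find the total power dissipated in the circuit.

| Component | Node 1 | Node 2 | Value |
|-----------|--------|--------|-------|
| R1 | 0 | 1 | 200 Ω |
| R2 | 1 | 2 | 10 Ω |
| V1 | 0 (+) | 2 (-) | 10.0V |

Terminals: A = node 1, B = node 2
Nodal analysis, taking node 2 as the 0 V reference.
Source V1 fixes V_0 = 10 V.
KCL at each unknown node (sum of currents leaving = 0; resistances in Ω):
  Node 1: (V_1 - 10)/200 + (V_1 - 0)/10 = 0
Collecting terms: 0.105 × V_1 = 0.05  =>  V_1 = 0.4762 V
Power in each resistor, P = (ΔV)²/R:
  P_R1 = (10 - 0.4762)²/200 = 0.4535 W
  P_R2 = (0.4762 - 0)²/10 = 0.02268 W
P_total = P_R1 + P_R2 = 0.4762 W

Final answer: 0.4762 W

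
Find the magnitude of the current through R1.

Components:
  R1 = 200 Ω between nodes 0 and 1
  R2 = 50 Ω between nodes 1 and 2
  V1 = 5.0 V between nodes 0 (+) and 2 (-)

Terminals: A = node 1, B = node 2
Nodal analysis, taking node 2 as the 0 V reference.
Source V1 fixes V_0 = 5 V.
KCL at each unknown node (sum of currents leaving = 0; resistances in Ω):
  Node 1: (V_1 - 5)/200 + (V_1 - 0)/50 = 0
Collecting terms: 0.025 × V_1 = 0.025  =>  V_1 = 1 V
I_R1 = (V_0 - V_1)/R1 = (5 - 1)/200 = 0.02 A
|I_R1| = 0.02 A

Final answer: |I_R1| = 0.02 A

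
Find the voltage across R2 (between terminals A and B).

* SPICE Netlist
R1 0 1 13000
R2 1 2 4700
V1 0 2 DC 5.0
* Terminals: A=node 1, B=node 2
R1 and R2 are in series across V1 (node 0 → node 1 → node 2), and the output A–B is taken across R2, so this is a voltage divider.
Series current: I = V1/(R1 + R2) = 5/(13000 + 4700) = 5/17700 = 0.0002825 A
V_R2 = I × R2 = V1 × R2/(R1 + R2) = 5 × 4700/17700 = 1.328 V

Final answer: 1.328 V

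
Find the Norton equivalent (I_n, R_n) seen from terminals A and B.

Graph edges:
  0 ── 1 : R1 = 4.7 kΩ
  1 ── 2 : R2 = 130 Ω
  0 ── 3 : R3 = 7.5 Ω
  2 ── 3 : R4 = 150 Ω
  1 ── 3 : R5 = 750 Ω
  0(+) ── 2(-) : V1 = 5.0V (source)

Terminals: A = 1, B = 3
Find the Thévenin equivalent first; then I_n = V_th/R_th and R_n = R_th.
Step 1 — V_th is the open-circuit voltage V_A - V_B (nothing connected across the terminals).
Nodal analysis, taking node 2 as the 0 V reference.
Source V1 fixes V_0 = 5 V.
KCL at each unknown node (sum of currents leaving = 0; resistances in Ω):
  Node 1: (V_1 - 5)/4700 + (V_1 - 0)/130 + (V_1 - V_3)/750 = 0
  Node 3: (V_3 - 5)/7.5 + (V_3 - 0)/150 + (V_3 - V_1)/750 = 0
Collecting terms (coefficients in siemens):
  0.009238·V_1 - 0.001333·V_3 = 0.001064
  0.1413·V_3 - 0.001333·V_1 = 0.6667
Determinant D = (0.009238)(0.1413) - (-0.001333)(-0.001333) = 0.001304
V_1 = [(0.001064)(0.1413) - (-0.001333)(0.6667)]/D = 0.797 V
V_3 = [(0.009238)(0.6667) - (0.001064)(-0.001333)]/D = 4.725 V
V_th = V_1 - V_3 = 0.797 - 4.725 = -3.927 V
Step 2 — R_th: zero the source — replace V1 by a short circuit (node 2 merges into node 0) — and find the resistance seen between A (node 1) and B (node 3).
Reduce the network between node 1 (A) and node 3 (B) by series/parallel combination:
  Rp1 = R1 ‖ R2 (parallel, both between nodes 0 and 1) = 1/(1/4700 + 1/130) = 126.5 Ω
  Rp2 = R3 ‖ R4 (parallel, both between nodes 0 and 3) = 1/(1/7.5 + 1/150) = 7.143 Ω
  Rs1 = Rp1 + Rp2 (series, joined only at node 0) = 126.5 + 7.143 = 133.6 Ω
  Rp3 = R5 ‖ Rs1 (parallel, both between nodes 1 and 3) = 1/(1/750 + 1/133.6) = 113.4 Ω
R_th = 113.4 Ω
I_n = V_th/R_th = -3.927/113.4 = -0.03462 A, and R_n = R_th = 113.4 Ω

Final answer: I_n = -0.03462 A, R_n = 113.4 Ω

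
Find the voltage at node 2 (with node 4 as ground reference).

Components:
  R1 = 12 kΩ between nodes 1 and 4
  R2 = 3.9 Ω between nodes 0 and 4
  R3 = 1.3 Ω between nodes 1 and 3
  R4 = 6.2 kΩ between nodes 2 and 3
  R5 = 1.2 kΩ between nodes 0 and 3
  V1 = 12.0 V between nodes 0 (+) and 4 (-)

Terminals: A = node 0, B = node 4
Nodal analysis, taking node 4 as the 0 V reference.
Source V1 fixes V_0 = 12 V.
KCL at each unknown node (sum of currents leaving = 0; resistances in Ω):
  Node 1: (V_1 - 0)/12000 + (V_1 - V_3)/1.3 = 0
  Node 2: (V_2 - V_3)/6200 = 0
  Node 3: (V_3 - V_1)/1.3 + (V_3 - V_2)/6200 + (V_3 - 12)/1200 = 0
Collecting terms (coefficients in siemens):
  0.7693·V_1 - 0.7692·V_3 = 0
  0.0001613·V_2 - 0.0001613·V_3 = 0
  0.7702·V_3 - 0.7692·V_1 - 0.0001613·V_2 = 0.01
Solving these 3 simultaneous equations (Gaussian elimination) gives:
  V_1 = 10.91 V, V_2 = 10.91 V, V_3 = 10.91 V
The requested potential is V_2 = 10.91 V.

Final answer: V_2 = 10.91 V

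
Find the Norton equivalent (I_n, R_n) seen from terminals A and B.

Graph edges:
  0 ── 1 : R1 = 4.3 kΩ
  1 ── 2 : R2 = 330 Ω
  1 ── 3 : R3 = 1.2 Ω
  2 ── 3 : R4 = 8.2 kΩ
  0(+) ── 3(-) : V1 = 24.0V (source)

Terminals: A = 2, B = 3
Find the Thévenin equivalent first; then I_n = V_th/R_th and R_n = R_th.
Step 1 — V_th is the open-circuit voltage V_A - V_B (nothing connected across the terminals).
Nodal analysis, taking node 3 as the 0 V reference.
Source V1 fixes V_0 = 24 V.
KCL at each unknown node (sum of currents leaving = 0; resistances in Ω):
  Node 1: (V_1 - 24)/4300 + (V_1 - V_2)/330 + (V_1 - 0)/1.2 = 0
  Node 2: (V_2 - V_1)/330 + (V_2 - 0)/8200 = 0
Collecting terms (coefficients in siemens):
  0.8366·V_1 - 0.00303·V_2 = 0.005581
  0.003152·V_2 - 0.00303·V_1 = 0
Determinant D = (0.8366)(0.003152) - (-0.00303)(-0.00303) = 0.002628
V_1 = [(0.005581)(0.003152) - (-0.00303)(0)]/D = 0.006695 V
V_2 = [(0.8366)(0) - (0.005581)(-0.00303)]/D = 0.006436 V
V_th = V_2 - V_3 = 0.006436 - 0 = 0.006436 V
Step 2 — R_th: zero the source — replace V1 by a short circuit (node 3 merges into node 0) — and find the resistance seen between A (node 2) and B (node 0).
Reduce the network between node 2 (A) and node 0 (B) by series/parallel combination:
  Rp1 = R1 ‖ R3 (parallel, both between nodes 0 and 1) = 1/(1/4300 + 1/1.2) = 1.2 Ω
  Rs1 = R2 + Rp1 (series, joined only at node 1) = 330 + 1.2 = 331.2 Ω
  Rp2 = R4 ‖ Rs1 (parallel, both between nodes 0 and 2) = 1/(1/8200 + 1/331.2) = 318.3 Ω
R_th = 318.3 Ω
I_n = V_th/R_th = 0.006436/318.3 = 0.00002022 A, and R_n = R_th = 318.3 Ω

Final answer: I_n = 2.022e-05 A, R_n = 318.3 Ω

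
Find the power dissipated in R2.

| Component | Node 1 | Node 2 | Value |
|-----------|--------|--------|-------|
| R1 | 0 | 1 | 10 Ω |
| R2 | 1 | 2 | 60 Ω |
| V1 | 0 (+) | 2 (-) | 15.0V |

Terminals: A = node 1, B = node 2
Nodal analysis, taking node 2 as the 0 V reference.
Source V1 fixes V_0 = 15 V.
KCL at each unknown node (sum of currents leaving = 0; resistances in Ω):
  Node 1: (V_1 - 15)/10 + (V_1 - 0)/60 = 0
Collecting terms: 0.1167 × V_1 = 1.5  =>  V_1 = 12.86 V
I_R2 = (V_1 - V_2)/R2 = (12.86 - 0)/60 = 0.2143 A
P_R2 = I_R2² × R2 = (0.2143)² × 60 = 2.755 W

Final answer: 2.755 W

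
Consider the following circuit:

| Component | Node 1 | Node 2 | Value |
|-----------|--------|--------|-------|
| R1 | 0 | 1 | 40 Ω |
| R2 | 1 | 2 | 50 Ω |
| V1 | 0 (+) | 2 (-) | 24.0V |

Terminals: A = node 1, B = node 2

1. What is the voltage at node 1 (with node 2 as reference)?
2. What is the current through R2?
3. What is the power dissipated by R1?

Nodal analysis, taking node 2 as the 0 V reference.
Source V1 fixes V_0 = 24 V.
KCL at each unknown node (sum of currents leaving = 0; resistances in Ω):
  Node 1: (V_1 - 24)/40 + (V_1 - 0)/50 = 0
Collecting terms: 0.045 × V_1 = 0.6  =>  V_1 = 13.33 V
Part 1:
  Read off the nodal solution: V_1 = 13.33 V
Part 2:
  I_R2 = (V_1 - V_2)/R2 = (13.33 - 0)/50 = 0.2667 A
  Magnitude: I_R2 = 0.2667 A
Part 3:
  I_R1 = (V_0 - V_1)/R1 = (24 - 13.33)/40 = 0.2667 A
  P_R1 = I_R1² × R1 = (0.2667)² × 40 = 2.844 W

Final answers:
1. V_1 = 13.33 V
2. I_R2 = 0.2667 A
3. P_R1 = 2.844 W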